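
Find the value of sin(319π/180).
sin(319π/180) = -0.6561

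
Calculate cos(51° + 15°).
cos(51° + 15°) = cos 51° cos 15° - sin 51° sin 15° = 0.4067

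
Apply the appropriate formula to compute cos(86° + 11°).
cos(86° + 11°) = cos 86° cos 11° - sin 86° sin 11° = -0.1219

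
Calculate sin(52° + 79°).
sin(52° + 79°) = sin 52° cos 79° + cos 52° sin 79° = 0.7547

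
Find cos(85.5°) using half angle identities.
cos(85.5°) = √((1 + cos 171°)/2) = 0.07846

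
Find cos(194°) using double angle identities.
cos(194°) = cos²97° - sin²97° = -0.9703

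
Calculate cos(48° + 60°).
cos(48° + 60°) = cos 48° cos 60° - sin 48° sin 60° = -0.309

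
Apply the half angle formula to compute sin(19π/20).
sin(19π/20) = √((1 - cos 19π/10)/2) = 0.1564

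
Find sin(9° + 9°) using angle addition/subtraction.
sin(9° + 9°) = sin 9° cos 9° + cos 9° sin 9° = 0.309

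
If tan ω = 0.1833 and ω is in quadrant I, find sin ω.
sin ω = 0.1803 (using tan²ω + 1 = sec²ω)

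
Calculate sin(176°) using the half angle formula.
sin(176°) = √((1 - cos 352°)/2) = 0.06976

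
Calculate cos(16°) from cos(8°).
cos(16°) = cos²8° - sin²8° = 0.9613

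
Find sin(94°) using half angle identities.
sin(94°) = √((1 - cos 188°)/2) = 0.9976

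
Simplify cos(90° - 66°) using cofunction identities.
cos(90° - 66°) = sin(66°)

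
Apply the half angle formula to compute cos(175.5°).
cos(175.5°) = -√((1 + cos 351°)/2) = -0.9969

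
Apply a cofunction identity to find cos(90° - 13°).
cos(90° - 13°) = sin(13°) = 0.225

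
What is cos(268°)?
cos(268°) = -0.0349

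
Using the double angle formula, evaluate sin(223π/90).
sin(223π/90) = 2 sin 223π/180 cos 223π/180 = 0.9976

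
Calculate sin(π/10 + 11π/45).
sin(π/10 + 11π/45) = sin π/10 cos 11π/45 + cos π/10 sin 11π/45 = 0.8829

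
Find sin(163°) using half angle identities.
sin(163°) = √((1 - cos 326°)/2) = 0.2924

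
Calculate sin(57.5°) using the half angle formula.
sin(57.5°) = √((1 - cos 115°)/2) = 0.8434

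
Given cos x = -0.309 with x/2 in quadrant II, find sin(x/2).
sin(x/2) = ±√((1 - cos x)/2); positive since x/2 ∈ QII, so sin(x/2) = 0.809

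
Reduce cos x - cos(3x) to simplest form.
cos x - cos(3x) = 2 sin(2x) sin x (using Sum-to-product)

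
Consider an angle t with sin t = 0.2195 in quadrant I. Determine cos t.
cos t = √(1 - sin²t) = 0.9756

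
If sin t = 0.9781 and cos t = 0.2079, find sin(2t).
sin(2t) = 2 sin t cos t = 0.4067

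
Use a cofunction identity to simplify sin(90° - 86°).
sin(90° - 86°) = cos(86°)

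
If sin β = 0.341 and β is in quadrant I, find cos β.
cos β = 0.9401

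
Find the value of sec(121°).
sec(121°) = -1.942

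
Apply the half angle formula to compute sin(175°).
sin(175°) = √((1 - cos 350°)/2) = 0.08716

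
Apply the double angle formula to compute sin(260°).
sin(260°) = 2 sin 130° cos 130° = -0.9848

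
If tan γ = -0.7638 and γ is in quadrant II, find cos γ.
cos γ = -0.7947 (using tan²γ + 1 = sec²γ)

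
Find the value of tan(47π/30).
tan(47π/30) = -4.705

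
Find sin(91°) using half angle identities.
sin(91°) = √((1 - cos 182°)/2) = 0.9998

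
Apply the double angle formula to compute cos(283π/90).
cos(283π/90) = cos²283π/180 - sin²283π/180 = -0.8988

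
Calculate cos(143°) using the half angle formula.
cos(143°) = -√((1 + cos 286°)/2) = -0.7986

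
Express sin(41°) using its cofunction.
sin(41°) = cos(90° - 41°) = cos(49°)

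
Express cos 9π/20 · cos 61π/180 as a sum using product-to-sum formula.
cos 9π/20 cos 61π/180 = (1/2)[cos(9π/20-61π/180) + cos(9π/20+61π/180)]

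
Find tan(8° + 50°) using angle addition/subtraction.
tan(8° + 50°) = (tan 8° + tan 50°)/(1 - tan 8° tan 50°) = 1.6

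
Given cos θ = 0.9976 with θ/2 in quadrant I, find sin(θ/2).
sin(θ/2) = ±√((1 - cos θ)/2); positive since θ/2 ∈ QI, so sin(θ/2) = 0.03464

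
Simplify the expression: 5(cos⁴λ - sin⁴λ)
5(cos⁴λ - sin⁴λ) = 5(cos(2λ)) (using Factoring + double angle)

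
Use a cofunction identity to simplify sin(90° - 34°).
sin(90° - 34°) = cos(34°)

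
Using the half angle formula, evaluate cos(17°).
cos(17°) = √((1 + cos 34°)/2) = 0.9563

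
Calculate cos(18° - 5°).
cos(18° - 5°) = cos 18° cos 5° + sin 18° sin 5° = 0.9744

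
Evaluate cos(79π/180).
cos(79π/180) = 0.1908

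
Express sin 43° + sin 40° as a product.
sin 43° + sin 40° = 2 sin(41.5°) cos(1.5°)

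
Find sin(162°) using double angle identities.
sin(162°) = 2 sin 81° cos 81° = 0.309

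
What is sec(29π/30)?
sec(29π/30) = -1.006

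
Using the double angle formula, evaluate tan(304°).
tan(304°) = 2 tan 152° / (1 - tan²152°) = -1.483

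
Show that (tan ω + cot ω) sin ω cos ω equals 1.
LHS = (sin ω/cos ω + cos ω/sin ω) sin ω cos ω = ((sin²ω + cos²ω)/(sin ω cos ω)) · sin ω cos ω = sin²ω + cos²ω = 1 = RHS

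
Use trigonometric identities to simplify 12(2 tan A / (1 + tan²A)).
12(2 tan A / (1 + tan²A)) = 12(sin(2A)) (using Double angle)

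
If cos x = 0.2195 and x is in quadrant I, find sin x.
sin x = 0.9756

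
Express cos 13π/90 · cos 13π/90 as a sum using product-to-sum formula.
cos 13π/90 cos 13π/90 = (1/2)[cos(13π/90-13π/90) + cos(13π/90+13π/90)]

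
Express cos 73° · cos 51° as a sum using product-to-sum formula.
cos 73° cos 51° = (1/2)[cos(73°-51°) + cos(73°+51°)]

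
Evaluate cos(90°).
cos(90°) = 0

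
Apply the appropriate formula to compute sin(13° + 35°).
sin(13° + 35°) = sin 13° cos 35° + cos 13° sin 35° = 0.7431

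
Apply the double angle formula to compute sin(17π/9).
sin(17π/9) = 2 sin 17π/18 cos 17π/18 = -0.342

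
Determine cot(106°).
cot(106°) = -0.2867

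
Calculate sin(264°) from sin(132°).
sin(264°) = 2 sin 132° cos 132° = -0.9945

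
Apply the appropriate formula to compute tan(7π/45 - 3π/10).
tan(7π/45 - 3π/10) = (tan 7π/45 - tan 3π/10)/(1 + tan 7π/45 tan 3π/10) = -0.4877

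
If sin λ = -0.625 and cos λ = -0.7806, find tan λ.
tan λ = sin λ / cos λ = 0.8007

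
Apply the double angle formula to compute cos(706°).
cos(706°) = cos²353° - sin²353° = 0.9703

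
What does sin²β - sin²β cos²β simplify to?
sin²β - sin²β cos²β = sin⁴β (using Factoring)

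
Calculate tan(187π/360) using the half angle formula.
tan(187π/360) = sin 187π/180 / (1 + cos 187π/180) = -16.35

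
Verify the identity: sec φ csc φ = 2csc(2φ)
RHS = 2/sin(2φ) = 2/(2 sin φ cos φ) = 1/(sin φ cos φ) = (1/cos φ)(1/sin φ) = sec φ csc φ = LHS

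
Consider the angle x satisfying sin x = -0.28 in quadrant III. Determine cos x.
cos x = ±√(1 - sin²x) = -0.96 (negative in QIII)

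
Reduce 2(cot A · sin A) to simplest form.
2(cot A · sin A) = 2(cos A) (using Quotient identity)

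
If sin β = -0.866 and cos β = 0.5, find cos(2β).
cos(2β) = cos²β - sin²β = -0.5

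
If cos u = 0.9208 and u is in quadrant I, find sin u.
sin u = 0.39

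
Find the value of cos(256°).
cos(256°) = -0.2419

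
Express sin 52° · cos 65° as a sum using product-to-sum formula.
sin 52° cos 65° = (1/2)[sin(52°+65°) + sin(52°-65°)]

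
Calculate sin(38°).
sin(38°) = 0.6157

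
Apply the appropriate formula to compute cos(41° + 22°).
cos(41° + 22°) = cos 41° cos 22° - sin 41° sin 22° = 0.454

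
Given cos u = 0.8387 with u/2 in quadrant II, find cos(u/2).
cos(u/2) = ±√((1 + cos u)/2); negative since u/2 ∈ QII, so cos(u/2) = -0.9588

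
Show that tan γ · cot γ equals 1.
LHS = (sin γ/cos γ) · (cos γ/sin γ) = 1 = RHS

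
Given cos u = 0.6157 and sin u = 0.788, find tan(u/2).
tan(u/2) = sin u / (1 + cos u) = 0.4877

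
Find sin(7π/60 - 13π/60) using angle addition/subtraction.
sin(7π/60 - 13π/60) = sin 7π/60 cos 13π/60 - cos 7π/60 sin 13π/60 = -0.309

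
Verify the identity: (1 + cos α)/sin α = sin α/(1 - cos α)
RHS = sin α(1 + cos α) / ((1 - cos α)(1 + cos α)) = sin α(1 + cos α) / (1 - cos²α) = sin α(1 + cos α) / sin²α = (1 + cos α)/sin α = LHS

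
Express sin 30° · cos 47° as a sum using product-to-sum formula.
sin 30° cos 47° = (1/2)[sin(30°+47°) + sin(30°-47°)]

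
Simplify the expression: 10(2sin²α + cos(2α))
10(2sin²α + cos(2α)) = 10 (using Double angle)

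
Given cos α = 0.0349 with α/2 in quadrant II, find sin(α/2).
sin(α/2) = ±√((1 - cos α)/2); positive since α/2 ∈ QII, so sin(α/2) = 0.6947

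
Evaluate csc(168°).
csc(168°) = 4.81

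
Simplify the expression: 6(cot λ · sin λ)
6(cot λ · sin λ) = 6(cos λ) (using Quotient identity)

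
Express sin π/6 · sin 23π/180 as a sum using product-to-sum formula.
sin π/6 sin 23π/180 = (1/2)[cos(π/6-23π/180) - cos(π/6+23π/180)]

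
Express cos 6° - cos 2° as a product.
cos 6° - cos 2° = -2 sin(4°) sin(2°)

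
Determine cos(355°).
cos(355°) = 0.9962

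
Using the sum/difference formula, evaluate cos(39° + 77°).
cos(39° + 77°) = cos 39° cos 77° - sin 39° sin 77° = -0.4384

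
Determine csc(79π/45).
csc(79π/45) = -1.44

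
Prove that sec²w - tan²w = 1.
LHS = 1/cos²w - sin²w/cos²w = (1 - sin²w)/cos²w = cos²w/cos²w = 1 = RHS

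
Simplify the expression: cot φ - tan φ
cot φ - tan φ = 2 cot(2φ) (using Double angle)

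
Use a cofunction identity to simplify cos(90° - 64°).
cos(90° - 64°) = sin(64°)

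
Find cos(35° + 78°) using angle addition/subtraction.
cos(35° + 78°) = cos 35° cos 78° - sin 35° sin 78° = -0.3907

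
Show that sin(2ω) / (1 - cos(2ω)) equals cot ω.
LHS = 2 sin ω cos ω / (2sin²ω) = cos ω/sin ω = cot ω = RHS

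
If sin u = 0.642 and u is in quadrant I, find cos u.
cos u = 0.7667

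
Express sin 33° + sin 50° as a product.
sin 33° + sin 50° = 2 sin(41.5°) cos(-8.5°)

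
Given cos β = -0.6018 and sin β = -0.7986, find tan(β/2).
tan(β/2) = sin β / (1 + cos β) = -2.006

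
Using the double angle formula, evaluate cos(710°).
cos(710°) = cos²355° - sin²355° = 0.9848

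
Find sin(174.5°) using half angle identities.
sin(174.5°) = √((1 - cos 349°)/2) = 0.09585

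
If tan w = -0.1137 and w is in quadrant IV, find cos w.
cos w = 0.9936 (using tan²w + 1 = sec²w)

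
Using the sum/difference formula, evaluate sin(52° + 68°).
sin(52° + 68°) = sin 52° cos 68° + cos 52° sin 68° = √3/2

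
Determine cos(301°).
cos(301°) = 0.515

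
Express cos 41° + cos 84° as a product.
cos 41° + cos 84° = 2 cos(62.5°) cos(-21.5°)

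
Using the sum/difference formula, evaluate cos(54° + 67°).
cos(54° + 67°) = cos 54° cos 67° - sin 54° sin 67° = -0.515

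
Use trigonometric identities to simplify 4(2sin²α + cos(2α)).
4(2sin²α + cos(2α)) = 4 (using Double angle)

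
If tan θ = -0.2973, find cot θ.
cot θ = 1/tan θ = -3.364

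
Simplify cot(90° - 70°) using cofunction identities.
cot(90° - 70°) = tan(70°)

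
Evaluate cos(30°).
cos(30°) = √3/2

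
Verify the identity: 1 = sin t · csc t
RHS = sin t · (1/sin t) = 1 = LHS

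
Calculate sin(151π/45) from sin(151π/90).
sin(151π/45) = 2 sin 151π/90 cos 151π/90 = -0.8988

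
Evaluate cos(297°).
cos(297°) = 0.454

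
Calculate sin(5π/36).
sin(5π/36) = 0.4226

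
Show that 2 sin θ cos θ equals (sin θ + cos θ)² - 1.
RHS = sin²θ + 2 sin θ cos θ + cos²θ - 1 = (sin²θ + cos²θ) + 2 sin θ cos θ - 1 = 1 + 2 sin θ cos θ - 1 = 2 sin θ cos θ = LHS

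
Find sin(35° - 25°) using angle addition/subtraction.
sin(35° - 25°) = sin 35° cos 25° - cos 35° sin 25° = 0.1736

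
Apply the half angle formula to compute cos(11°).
cos(11°) = √((1 + cos 22°)/2) = 0.9816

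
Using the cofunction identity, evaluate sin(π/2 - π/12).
sin(π/2 - π/12) = cos(π/12) = (√6+√2)/4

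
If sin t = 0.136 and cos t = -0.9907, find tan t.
tan t = sin t / cos t = -0.1373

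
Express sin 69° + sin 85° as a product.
sin 69° + sin 85° = 2 sin(77°) cos(-8°)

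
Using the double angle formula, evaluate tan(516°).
tan(516°) = 2 tan 258° / (1 - tan²258°) = -0.4452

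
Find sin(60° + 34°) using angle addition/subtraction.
sin(60° + 34°) = sin 60° cos 34° + cos 60° sin 34° = 0.9976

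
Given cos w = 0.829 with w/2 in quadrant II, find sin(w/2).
sin(w/2) = ±√((1 - cos w)/2); positive since w/2 ∈ QII, so sin(w/2) = 0.2924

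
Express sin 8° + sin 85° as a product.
sin 8° + sin 85° = 2 sin(46.5°) cos(-38.5°)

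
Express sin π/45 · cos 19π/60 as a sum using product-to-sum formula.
sin π/45 cos 19π/60 = (1/2)[sin(π/45+19π/60) + sin(π/45-19π/60)]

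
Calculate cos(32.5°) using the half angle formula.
cos(32.5°) = √((1 + cos 65°)/2) = 0.8434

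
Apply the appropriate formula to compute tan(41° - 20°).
tan(41° - 20°) = (tan 41° - tan 20°)/(1 + tan 41° tan 20°) = 0.3839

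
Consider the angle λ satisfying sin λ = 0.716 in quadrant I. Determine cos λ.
cos λ = √(1 - sin²λ) = 0.6981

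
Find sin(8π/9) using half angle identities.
sin(8π/9) = √((1 - cos 16π/9)/2) = 0.342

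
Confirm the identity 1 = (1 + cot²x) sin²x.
RHS = csc²x · sin²x = (1/sin²x) · sin²x = 1 = LHS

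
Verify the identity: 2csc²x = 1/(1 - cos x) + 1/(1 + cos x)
RHS = [(1 + cos x) + (1 - cos x)] / [(1 - cos x)(1 + cos x)] = 2/(1 - cos²x) = 2/sin²x = 2csc²x = LHS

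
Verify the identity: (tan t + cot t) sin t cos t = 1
LHS = (sin t/cos t + cos t/sin t) sin t cos t = ((sin²t + cos²t)/(sin t cos t)) · sin t cos t = sin²t + cos²t = 1 = RHS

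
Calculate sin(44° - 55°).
sin(44° - 55°) = sin 44° cos 55° - cos 44° sin 55° = -0.1908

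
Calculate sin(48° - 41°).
sin(48° - 41°) = sin 48° cos 41° - cos 48° sin 41° = 0.1219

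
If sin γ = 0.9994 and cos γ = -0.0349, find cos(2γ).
cos(2γ) = cos²γ - sin²γ = -0.9976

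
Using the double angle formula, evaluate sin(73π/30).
sin(73π/30) = 2 sin 73π/60 cos 73π/60 = 0.9781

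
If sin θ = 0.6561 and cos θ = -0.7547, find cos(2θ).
cos(2θ) = cos²θ - sin²θ = 0.1391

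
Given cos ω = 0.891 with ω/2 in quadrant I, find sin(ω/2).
sin(ω/2) = ±√((1 - cos ω)/2); positive since ω/2 ∈ QI, so sin(ω/2) = 0.2335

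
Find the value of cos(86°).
cos(86°) = 0.06976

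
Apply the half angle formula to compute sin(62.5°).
sin(62.5°) = √((1 - cos 125°)/2) = 0.887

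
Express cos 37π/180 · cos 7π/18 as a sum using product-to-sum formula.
cos 37π/180 cos 7π/18 = (1/2)[cos(37π/180-7π/18) + cos(37π/180+7π/18)]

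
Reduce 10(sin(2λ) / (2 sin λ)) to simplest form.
10(sin(2λ) / (2 sin λ)) = 10(cos λ) (using Double angle)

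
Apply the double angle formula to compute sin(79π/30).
sin(79π/30) = 2 sin 79π/60 cos 79π/60 = 0.9135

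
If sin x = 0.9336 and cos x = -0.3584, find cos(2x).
cos(2x) = cos²x - sin²x = -0.7432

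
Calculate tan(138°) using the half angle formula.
tan(138°) = sin 276° / (1 + cos 276°) = -0.9004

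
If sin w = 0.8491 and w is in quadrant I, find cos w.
cos w = 0.5282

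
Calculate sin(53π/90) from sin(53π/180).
sin(53π/90) = 2 sin 53π/180 cos 53π/180 = 0.9613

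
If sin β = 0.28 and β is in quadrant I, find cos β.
cos β = 0.96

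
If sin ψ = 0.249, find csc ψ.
csc ψ = 1/sin ψ = 4.016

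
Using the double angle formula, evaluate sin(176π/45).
sin(176π/45) = 2 sin 88π/45 cos 88π/45 = -0.2756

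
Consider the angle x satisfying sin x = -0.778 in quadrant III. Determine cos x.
cos x = ±√(1 - sin²x) = -0.6283 (negative in QIII)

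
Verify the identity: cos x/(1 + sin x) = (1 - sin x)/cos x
RHS = (1 - sin x)(1 + sin x) / (cos x(1 + sin x)) = (1 - sin²x) / (cos x(1 + sin x)) = cos²x / (cos x(1 + sin x)) = cos x/(1 + sin x) = LHS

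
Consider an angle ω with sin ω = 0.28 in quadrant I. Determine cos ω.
cos ω = √(1 - sin²ω) = 0.96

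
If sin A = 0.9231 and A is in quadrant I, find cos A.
cos A = 0.3846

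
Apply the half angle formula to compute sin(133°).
sin(133°) = √((1 - cos 266°)/2) = 0.7314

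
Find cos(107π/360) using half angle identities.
cos(107π/360) = √((1 + cos 107π/180)/2) = 0.5948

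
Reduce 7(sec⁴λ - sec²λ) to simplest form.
7(sec⁴λ - sec²λ) = 7(tan⁴λ + tan²λ) (using Pythagorean)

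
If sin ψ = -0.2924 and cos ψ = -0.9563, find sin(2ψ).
sin(2ψ) = 2 sin ψ cos ψ = 0.5592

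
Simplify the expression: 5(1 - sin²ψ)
5(1 - sin²ψ) = 5(cos²ψ) (using Pythagorean identity)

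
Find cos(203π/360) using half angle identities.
cos(203π/360) = -√((1 + cos 203π/180)/2) = -0.1994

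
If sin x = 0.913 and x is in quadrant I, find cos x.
cos x = 0.408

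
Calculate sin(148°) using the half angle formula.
sin(148°) = √((1 - cos 296°)/2) = 0.5299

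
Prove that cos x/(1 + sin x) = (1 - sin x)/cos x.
RHS = (1 - sin x)(1 + sin x) / (cos x(1 + sin x)) = (1 - sin²x) / (cos x(1 + sin x)) = cos²x / (cos x(1 + sin x)) = cos x/(1 + sin x) = LHS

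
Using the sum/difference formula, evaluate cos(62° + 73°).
cos(62° + 73°) = cos 62° cos 73° - sin 62° sin 73° = -√2/2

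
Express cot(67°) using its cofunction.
cot(67°) = tan(90° - 67°) = tan(23°)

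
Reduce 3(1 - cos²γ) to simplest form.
3(1 - cos²γ) = 3(sin²γ) (using Pythagorean identity)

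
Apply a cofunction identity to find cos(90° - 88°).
cos(90° - 88°) = sin(88°) = 0.9994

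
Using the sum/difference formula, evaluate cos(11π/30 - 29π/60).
cos(11π/30 - 29π/60) = cos 11π/30 cos 29π/60 + sin 11π/30 sin 29π/60 = 0.9336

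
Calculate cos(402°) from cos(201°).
cos(402°) = 2cos²201° - 1 = 0.7431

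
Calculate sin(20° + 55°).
sin(20° + 55°) = sin 20° cos 55° + cos 20° sin 55° = (√6+√2)/4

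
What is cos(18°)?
cos(18°) = 0.9511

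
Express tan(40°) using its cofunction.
tan(40°) = cot(90° - 40°) = cot(50°)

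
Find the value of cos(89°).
cos(89°) = 0.01745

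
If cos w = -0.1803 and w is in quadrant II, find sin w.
sin w = 0.9836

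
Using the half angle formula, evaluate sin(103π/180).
sin(103π/180) = √((1 - cos 103π/90)/2) = 0.9744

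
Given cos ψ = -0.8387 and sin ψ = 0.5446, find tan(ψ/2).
tan(ψ/2) = sin ψ / (1 + cos ψ) = 3.376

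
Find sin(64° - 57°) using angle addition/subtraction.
sin(64° - 57°) = sin 64° cos 57° - cos 64° sin 57° = 0.1219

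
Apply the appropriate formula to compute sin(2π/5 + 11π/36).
sin(2π/5 + 11π/36) = sin 2π/5 cos 11π/36 + cos 2π/5 sin 11π/36 = 0.7986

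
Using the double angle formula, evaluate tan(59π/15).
tan(59π/15) = 2 tan 59π/30 / (1 - tan²59π/30) = -0.2126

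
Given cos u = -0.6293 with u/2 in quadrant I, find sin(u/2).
sin(u/2) = ±√((1 - cos u)/2); positive since u/2 ∈ QI, so sin(u/2) = 0.9026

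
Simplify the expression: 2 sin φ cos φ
2 sin φ cos φ = sin(2φ) (using Double angle)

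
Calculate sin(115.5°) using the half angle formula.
sin(115.5°) = √((1 - cos 231°)/2) = 0.9026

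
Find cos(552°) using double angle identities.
cos(552°) = cos²276° - sin²276° = -0.9781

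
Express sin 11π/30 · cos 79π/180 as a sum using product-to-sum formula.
sin 11π/30 cos 79π/180 = (1/2)[sin(11π/30+79π/180) + sin(11π/30-79π/180)]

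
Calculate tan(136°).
tan(136°) = -0.9657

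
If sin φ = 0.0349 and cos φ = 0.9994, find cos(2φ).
cos(2φ) = cos²φ - sin²φ = 0.9976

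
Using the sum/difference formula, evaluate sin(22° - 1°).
sin(22° - 1°) = sin 22° cos 1° - cos 22° sin 1° = 0.3584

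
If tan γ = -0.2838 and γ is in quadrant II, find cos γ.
cos γ = -0.962 (using tan²γ + 1 = sec²γ)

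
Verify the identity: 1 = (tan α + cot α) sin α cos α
RHS = (sin α/cos α + cos α/sin α) sin α cos α = ((sin²α + cos²α)/(sin α cos α)) · sin α cos α = sin²α + cos²α = 1 = LHS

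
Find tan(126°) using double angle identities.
tan(126°) = 2 tan 63° / (1 - tan²63°) = -1.376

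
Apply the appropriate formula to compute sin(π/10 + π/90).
sin(π/10 + π/90) = sin π/10 cos π/90 + cos π/10 sin π/90 = 0.342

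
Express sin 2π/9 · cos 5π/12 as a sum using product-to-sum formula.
sin 2π/9 cos 5π/12 = (1/2)[sin(2π/9+5π/12) + sin(2π/9-5π/12)]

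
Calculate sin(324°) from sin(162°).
sin(324°) = 2 sin 162° cos 162° = -0.5878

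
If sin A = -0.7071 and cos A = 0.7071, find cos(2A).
cos(2A) = cos²A - sin²A = 0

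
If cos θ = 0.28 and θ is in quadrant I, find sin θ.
sin θ = 0.96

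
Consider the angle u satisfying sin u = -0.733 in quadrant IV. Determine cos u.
cos u = √(1 - sin²u) = 0.6802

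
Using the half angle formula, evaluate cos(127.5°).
cos(127.5°) = -√((1 + cos 255°)/2) = -0.6088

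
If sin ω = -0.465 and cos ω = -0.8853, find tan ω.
tan ω = sin ω / cos ω = 0.5252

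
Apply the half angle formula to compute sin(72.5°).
sin(72.5°) = √((1 - cos 145°)/2) = 0.9537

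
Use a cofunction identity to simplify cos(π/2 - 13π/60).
cos(π/2 - 13π/60) = sin(13π/60)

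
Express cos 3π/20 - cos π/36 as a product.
cos 3π/20 - cos π/36 = -2 sin(4π/45) sin(11π/180)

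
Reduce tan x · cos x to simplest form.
tan x · cos x = sin x (using Quotient identity)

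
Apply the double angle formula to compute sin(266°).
sin(266°) = 2 sin 133° cos 133° = -0.9976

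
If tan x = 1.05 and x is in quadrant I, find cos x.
cos x = 0.6897 (using tan²x + 1 = sec²x)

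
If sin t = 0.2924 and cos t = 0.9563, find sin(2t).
sin(2t) = 2 sin t cos t = 0.5592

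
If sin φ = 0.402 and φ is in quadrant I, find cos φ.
cos φ = 0.9156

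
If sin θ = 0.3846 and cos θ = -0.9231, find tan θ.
tan θ = sin θ / cos θ = -0.4166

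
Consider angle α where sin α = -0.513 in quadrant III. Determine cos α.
cos α = ±√(1 - sin²α) = -0.8584 (negative in QIII)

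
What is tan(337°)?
tan(337°) = -0.4245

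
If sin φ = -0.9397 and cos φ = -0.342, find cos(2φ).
cos(2φ) = cos²φ - sin²φ = -0.7661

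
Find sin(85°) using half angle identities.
sin(85°) = √((1 - cos 170°)/2) = 0.9962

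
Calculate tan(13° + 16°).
tan(13° + 16°) = (tan 13° + tan 16°)/(1 - tan 13° tan 16°) = 0.5543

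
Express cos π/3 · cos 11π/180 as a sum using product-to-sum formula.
cos π/3 cos 11π/180 = (1/2)[cos(π/3-11π/180) + cos(π/3+11π/180)]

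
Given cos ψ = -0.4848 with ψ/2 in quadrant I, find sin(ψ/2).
sin(ψ/2) = ±√((1 - cos ψ)/2); positive since ψ/2 ∈ QI, so sin(ψ/2) = 0.8616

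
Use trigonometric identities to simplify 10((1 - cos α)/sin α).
10((1 - cos α)/sin α) = 10(tan(α/2)) (using Half angle)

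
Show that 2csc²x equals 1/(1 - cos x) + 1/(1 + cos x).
RHS = [(1 + cos x) + (1 - cos x)] / [(1 - cos x)(1 + cos x)] = 2/(1 - cos²x) = 2/sin²x = 2csc²x = LHS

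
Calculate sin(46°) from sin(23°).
sin(46°) = 2 sin 23° cos 23° = 0.7193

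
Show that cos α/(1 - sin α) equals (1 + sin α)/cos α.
RHS = (1 + sin α)(1 - sin α) / (cos α(1 - sin α)) = (1 - sin²α) / (cos α(1 - sin α)) = cos²α / (cos α(1 - sin α)) = cos α/(1 - sin α) = LHS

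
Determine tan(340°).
tan(340°) = -0.364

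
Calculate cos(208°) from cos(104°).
cos(208°) = 1 - 2sin²104° = -0.8829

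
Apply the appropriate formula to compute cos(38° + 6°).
cos(38° + 6°) = cos 38° cos 6° - sin 38° sin 6° = 0.7193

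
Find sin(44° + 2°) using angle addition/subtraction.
sin(44° + 2°) = sin 44° cos 2° + cos 44° sin 2° = 0.7193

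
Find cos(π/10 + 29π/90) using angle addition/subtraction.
cos(π/10 + 29π/90) = cos π/10 cos 29π/90 - sin π/10 sin 29π/90 = 0.2419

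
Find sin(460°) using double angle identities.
sin(460°) = 2 sin 230° cos 230° = 0.9848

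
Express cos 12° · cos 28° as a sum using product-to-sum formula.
cos 12° cos 28° = (1/2)[cos(12°-28°) + cos(12°+28°)]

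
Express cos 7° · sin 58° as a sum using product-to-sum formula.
cos 7° sin 58° = (1/2)[sin(7°+58°) - sin(7°-58°)]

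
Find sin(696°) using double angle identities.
sin(696°) = 2 sin 348° cos 348° = -0.4067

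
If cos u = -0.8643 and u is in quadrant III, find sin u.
sin u = -0.503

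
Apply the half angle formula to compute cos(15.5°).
cos(15.5°) = √((1 + cos 31°)/2) = 0.9636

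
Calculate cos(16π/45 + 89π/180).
cos(16π/45 + 89π/180) = cos 16π/45 cos 89π/180 - sin 16π/45 sin 89π/180 = -0.891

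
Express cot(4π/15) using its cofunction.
cot(4π/15) = tan(π/2 - 4π/15) = tan(7π/30)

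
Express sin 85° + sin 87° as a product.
sin 85° + sin 87° = 2 sin(86°) cos(-1°)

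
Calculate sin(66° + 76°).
sin(66° + 76°) = sin 66° cos 76° + cos 66° sin 76° = 0.6157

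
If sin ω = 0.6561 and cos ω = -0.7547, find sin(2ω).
sin(2ω) = 2 sin ω cos ω = -0.9903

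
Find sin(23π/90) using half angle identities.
sin(23π/90) = √((1 - cos 23π/45)/2) = 0.7193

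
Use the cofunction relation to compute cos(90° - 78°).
cos(90° - 78°) = sin(78°) = 0.9781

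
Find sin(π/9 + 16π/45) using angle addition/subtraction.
sin(π/9 + 16π/45) = sin π/9 cos 16π/45 + cos π/9 sin 16π/45 = 0.9945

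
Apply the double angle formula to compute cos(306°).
cos(306°) = cos²153° - sin²153° = 0.5878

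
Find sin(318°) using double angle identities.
sin(318°) = 2 sin 159° cos 159° = -0.6691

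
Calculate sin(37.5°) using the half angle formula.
sin(37.5°) = √((1 - cos 75°)/2) = 0.6088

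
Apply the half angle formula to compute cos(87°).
cos(87°) = √((1 + cos 174°)/2) = 0.05234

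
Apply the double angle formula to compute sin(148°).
sin(148°) = 2 sin 74° cos 74° = 0.5299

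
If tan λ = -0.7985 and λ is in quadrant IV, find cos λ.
cos λ = 0.7814 (using tan²λ + 1 = sec²λ)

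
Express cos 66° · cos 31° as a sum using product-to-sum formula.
cos 66° cos 31° = (1/2)[cos(66°-31°) + cos(66°+31°)]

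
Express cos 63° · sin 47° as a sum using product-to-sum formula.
cos 63° sin 47° = (1/2)[sin(63°+47°) - sin(63°-47°)]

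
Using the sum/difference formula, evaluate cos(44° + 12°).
cos(44° + 12°) = cos 44° cos 12° - sin 44° sin 12° = 0.5592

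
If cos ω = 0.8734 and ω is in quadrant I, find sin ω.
sin ω = 0.487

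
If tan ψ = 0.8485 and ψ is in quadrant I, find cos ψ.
cos ψ = 0.7625 (using tan²ψ + 1 = sec²ψ)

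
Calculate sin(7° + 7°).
sin(7° + 7°) = sin 7° cos 7° + cos 7° sin 7° = 0.2419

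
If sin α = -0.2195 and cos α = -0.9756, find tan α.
tan α = sin α / cos α = 0.225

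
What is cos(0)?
cos(0) = 1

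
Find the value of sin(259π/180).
sin(259π/180) = -0.9816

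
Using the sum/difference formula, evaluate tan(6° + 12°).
tan(6° + 12°) = (tan 6° + tan 12°)/(1 - tan 6° tan 12°) = 0.3249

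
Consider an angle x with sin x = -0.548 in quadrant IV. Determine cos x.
cos x = √(1 - sin²x) = 0.8365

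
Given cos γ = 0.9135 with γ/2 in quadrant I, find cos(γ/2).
cos(γ/2) = ±√((1 + cos γ)/2); positive since γ/2 ∈ QI, so cos(γ/2) = 0.9781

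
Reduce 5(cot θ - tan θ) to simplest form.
5(cot θ - tan θ) = 5(2 cot(2θ)) (using Double angle)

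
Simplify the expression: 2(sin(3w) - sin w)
2(sin(3w) - sin w) = 2(2 cos(2w) sin w) (using Sum-to-product)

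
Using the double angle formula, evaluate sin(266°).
sin(266°) = 2 sin 133° cos 133° = -0.9976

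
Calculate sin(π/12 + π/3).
sin(π/12 + π/3) = sin π/12 cos π/3 + cos π/12 sin π/3 = (√6+√2)/4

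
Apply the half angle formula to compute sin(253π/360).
sin(253π/360) = √((1 - cos 253π/180)/2) = 0.8039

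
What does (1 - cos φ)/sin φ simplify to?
(1 - cos φ)/sin φ = tan(φ/2) (using Half angle)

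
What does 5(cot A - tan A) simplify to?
5(cot A - tan A) = 5(2 cot(2A)) (using Double angle)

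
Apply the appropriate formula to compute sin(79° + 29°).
sin(79° + 29°) = sin 79° cos 29° + cos 79° sin 29° = 0.9511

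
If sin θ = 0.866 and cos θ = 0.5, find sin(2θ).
sin(2θ) = 2 sin θ cos θ = 0.866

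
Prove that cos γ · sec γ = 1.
LHS = cos γ · (1/cos γ) = 1 = RHS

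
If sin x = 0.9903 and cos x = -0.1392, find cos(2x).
cos(2x) = cos²x - sin²x = -0.9613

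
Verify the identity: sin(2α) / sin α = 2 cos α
LHS = 2 sin α cos α / sin α = 2 cos α = RHS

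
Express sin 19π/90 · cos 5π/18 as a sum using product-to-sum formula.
sin 19π/90 cos 5π/18 = (1/2)[sin(19π/90+5π/18) + sin(19π/90-5π/18)]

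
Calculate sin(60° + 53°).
sin(60° + 53°) = sin 60° cos 53° + cos 60° sin 53° = 0.9205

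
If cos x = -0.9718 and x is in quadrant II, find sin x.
sin x = 0.2358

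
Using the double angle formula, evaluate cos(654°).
cos(654°) = cos²327° - sin²327° = 0.4067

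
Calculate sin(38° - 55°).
sin(38° - 55°) = sin 38° cos 55° - cos 38° sin 55° = -0.2924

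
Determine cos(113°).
cos(113°) = -0.3907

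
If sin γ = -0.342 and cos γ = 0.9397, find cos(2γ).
cos(2γ) = cos²γ - sin²γ = 0.7661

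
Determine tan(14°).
tan(14°) = 0.2493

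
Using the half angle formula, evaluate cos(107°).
cos(107°) = -√((1 + cos 214°)/2) = -0.2924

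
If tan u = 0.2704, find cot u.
cot u = 1/tan u = 3.698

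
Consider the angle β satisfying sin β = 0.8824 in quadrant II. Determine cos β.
cos β = ±√(1 - sin²β) = -0.4705 (negative in QII)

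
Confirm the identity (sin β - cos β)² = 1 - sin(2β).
LHS = sin²β - 2 sin β cos β + cos²β = (sin²β + cos²β) - 2 sin β cos β = 1 - sin(2β) = RHS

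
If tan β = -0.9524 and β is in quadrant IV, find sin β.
sin β = -0.6897 (using tan²β + 1 = sec²β)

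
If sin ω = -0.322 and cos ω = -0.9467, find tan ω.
tan ω = sin ω / cos ω = 0.3401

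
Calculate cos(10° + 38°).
cos(10° + 38°) = cos 10° cos 38° - sin 10° sin 38° = 0.6691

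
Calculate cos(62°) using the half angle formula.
cos(62°) = √((1 + cos 124°)/2) = 0.4695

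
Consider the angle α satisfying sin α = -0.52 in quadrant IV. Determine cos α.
cos α = √(1 - sin²α) = 0.8542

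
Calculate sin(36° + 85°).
sin(36° + 85°) = sin 36° cos 85° + cos 36° sin 85° = 0.8572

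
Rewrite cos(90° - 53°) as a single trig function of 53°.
cos(90° - 53°) = sin(53°)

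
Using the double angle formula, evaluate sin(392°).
sin(392°) = 2 sin 196° cos 196° = 0.5299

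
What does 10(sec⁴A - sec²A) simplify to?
10(sec⁴A - sec²A) = 10(tan⁴A + tan²A) (using Pythagorean)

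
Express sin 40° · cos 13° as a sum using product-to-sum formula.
sin 40° cos 13° = (1/2)[sin(40°+13°) + sin(40°-13°)]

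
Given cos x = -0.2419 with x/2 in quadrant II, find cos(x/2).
cos(x/2) = ±√((1 + cos x)/2); negative since x/2 ∈ QII, so cos(x/2) = -0.6157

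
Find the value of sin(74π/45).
sin(74π/45) = -0.8988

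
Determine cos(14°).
cos(14°) = 0.9703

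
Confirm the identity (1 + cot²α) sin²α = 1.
LHS = csc²α · sin²α = (1/sin²α) · sin²α = 1 = RHS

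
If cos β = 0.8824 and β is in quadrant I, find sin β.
sin β = 0.4705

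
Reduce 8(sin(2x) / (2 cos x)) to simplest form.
8(sin(2x) / (2 cos x)) = 8(sin x) (using Double angle)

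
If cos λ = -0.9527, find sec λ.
sec λ = 1/cos λ = -1.05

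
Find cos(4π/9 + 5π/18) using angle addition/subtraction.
cos(4π/9 + 5π/18) = cos 4π/9 cos 5π/18 - sin 4π/9 sin 5π/18 = -0.6428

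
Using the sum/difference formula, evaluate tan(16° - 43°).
tan(16° - 43°) = (tan 16° - tan 43°)/(1 + tan 16° tan 43°) = -0.5095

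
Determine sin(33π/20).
sin(33π/20) = -0.891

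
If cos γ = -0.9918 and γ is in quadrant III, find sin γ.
sin γ = -0.1278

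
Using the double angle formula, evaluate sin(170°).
sin(170°) = 2 sin 85° cos 85° = 0.1736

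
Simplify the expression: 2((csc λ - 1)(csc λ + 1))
2((csc λ - 1)(csc λ + 1)) = 2(cot²λ) (using Diff. of squares)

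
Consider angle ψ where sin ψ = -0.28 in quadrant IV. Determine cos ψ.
cos ψ = √(1 - sin²ψ) = 0.96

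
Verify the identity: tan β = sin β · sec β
RHS = sin β · (1/cos β) = sin β/cos β = tan β = LHS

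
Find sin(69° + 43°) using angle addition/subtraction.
sin(69° + 43°) = sin 69° cos 43° + cos 69° sin 43° = 0.9272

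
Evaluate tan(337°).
tan(337°) = -0.4245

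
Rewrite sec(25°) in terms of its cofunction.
sec(25°) = csc(90° - 25°) = csc(65°)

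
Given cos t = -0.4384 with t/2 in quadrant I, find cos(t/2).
cos(t/2) = ±√((1 + cos t)/2); positive since t/2 ∈ QI, so cos(t/2) = 0.5299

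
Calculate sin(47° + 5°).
sin(47° + 5°) = sin 47° cos 5° + cos 47° sin 5° = 0.788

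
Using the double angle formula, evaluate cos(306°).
cos(306°) = cos²153° - sin²153° = 0.5878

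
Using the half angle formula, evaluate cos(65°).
cos(65°) = √((1 + cos 130°)/2) = 0.4226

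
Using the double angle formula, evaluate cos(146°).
cos(146°) = cos²73° - sin²73° = -0.829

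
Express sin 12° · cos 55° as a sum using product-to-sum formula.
sin 12° cos 55° = (1/2)[sin(12°+55°) + sin(12°-55°)]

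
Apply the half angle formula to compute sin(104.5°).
sin(104.5°) = √((1 - cos 209°)/2) = 0.9681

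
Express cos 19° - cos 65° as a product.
cos 19° - cos 65° = -2 sin(42°) sin(-23°)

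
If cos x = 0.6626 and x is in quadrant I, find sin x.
sin x = 0.749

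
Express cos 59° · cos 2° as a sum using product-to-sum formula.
cos 59° cos 2° = (1/2)[cos(59°-2°) + cos(59°+2°)]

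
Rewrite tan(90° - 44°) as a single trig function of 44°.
tan(90° - 44°) = cot(44°)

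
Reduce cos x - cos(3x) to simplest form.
cos x - cos(3x) = 2 sin(2x) sin x (using Sum-to-product)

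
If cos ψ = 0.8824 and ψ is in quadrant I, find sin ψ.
sin ψ = 0.4705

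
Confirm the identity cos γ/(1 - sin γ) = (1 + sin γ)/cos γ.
RHS = (1 + sin γ)(1 - sin γ) / (cos γ(1 - sin γ)) = (1 - sin²γ) / (cos γ(1 - sin γ)) = cos²γ / (cos γ(1 - sin γ)) = cos γ/(1 - sin γ) = LHS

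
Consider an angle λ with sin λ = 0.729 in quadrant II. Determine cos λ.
cos λ = ±√(1 - sin²λ) = -0.6845 (negative in QII)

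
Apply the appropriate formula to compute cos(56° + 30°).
cos(56° + 30°) = cos 56° cos 30° - sin 56° sin 30° = 0.06976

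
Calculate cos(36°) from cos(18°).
cos(36°) = cos²18° - sin²18° = 0.809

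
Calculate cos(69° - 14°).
cos(69° - 14°) = cos 69° cos 14° + sin 69° sin 14° = 0.5736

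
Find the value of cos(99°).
cos(99°) = -0.1564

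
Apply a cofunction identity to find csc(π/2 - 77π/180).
csc(π/2 - 77π/180) = sec(77π/180) = 4.445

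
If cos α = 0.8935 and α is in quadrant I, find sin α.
sin α = 0.4491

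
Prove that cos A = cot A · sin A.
RHS = (cos A/sin A) · sin A = cos A = LHS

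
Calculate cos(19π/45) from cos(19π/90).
cos(19π/45) = cos²19π/90 - sin²19π/90 = 0.2419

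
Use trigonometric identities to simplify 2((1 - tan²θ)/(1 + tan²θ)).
2((1 - tan²θ)/(1 + tan²θ)) = 2(cos(2θ)) (using Double angle)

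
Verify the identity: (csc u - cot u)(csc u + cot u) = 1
LHS = csc²u - cot²u = (1 + cot²u) - cot²u = 1 = RHS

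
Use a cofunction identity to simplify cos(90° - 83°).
cos(90° - 83°) = sin(83°)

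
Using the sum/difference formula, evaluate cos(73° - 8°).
cos(73° - 8°) = cos 73° cos 8° + sin 73° sin 8° = 0.4226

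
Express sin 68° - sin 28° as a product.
sin 68° - sin 28° = 2 cos(48°) sin(20°)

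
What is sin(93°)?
sin(93°) = 0.9986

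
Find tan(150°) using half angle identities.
tan(150°) = sin 300° / (1 + cos 300°) = -√3/3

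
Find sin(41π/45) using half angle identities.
sin(41π/45) = √((1 - cos 82π/45)/2) = 0.2756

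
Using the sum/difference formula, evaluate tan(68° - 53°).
tan(68° - 53°) = (tan 68° - tan 53°)/(1 + tan 68° tan 53°) = 2-√3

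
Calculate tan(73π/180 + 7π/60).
tan(73π/180 + 7π/60) = (tan 73π/180 + tan 7π/60)/(1 - tan 73π/180 tan 7π/60) = -14.3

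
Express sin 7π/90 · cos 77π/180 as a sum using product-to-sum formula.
sin 7π/90 cos 77π/180 = (1/2)[sin(7π/90+77π/180) + sin(7π/90-77π/180)]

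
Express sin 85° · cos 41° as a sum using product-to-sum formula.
sin 85° cos 41° = (1/2)[sin(85°+41°) + sin(85°-41°)]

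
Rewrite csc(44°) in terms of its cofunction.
csc(44°) = sec(90° - 44°) = sec(46°)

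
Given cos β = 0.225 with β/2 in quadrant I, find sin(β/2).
sin(β/2) = ±√((1 - cos β)/2); positive since β/2 ∈ QI, so sin(β/2) = 0.6225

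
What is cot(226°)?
cot(226°) = 0.9657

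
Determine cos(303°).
cos(303°) = 0.5446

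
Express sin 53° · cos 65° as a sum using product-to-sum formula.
sin 53° cos 65° = (1/2)[sin(53°+65°) + sin(53°-65°)]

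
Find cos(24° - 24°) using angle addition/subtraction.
cos(24° - 24°) = cos 24° cos 24° + sin 24° sin 24° = 1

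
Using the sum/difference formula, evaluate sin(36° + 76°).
sin(36° + 76°) = sin 36° cos 76° + cos 36° sin 76° = 0.9272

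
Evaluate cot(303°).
cot(303°) = -0.6494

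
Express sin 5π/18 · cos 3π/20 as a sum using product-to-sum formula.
sin 5π/18 cos 3π/20 = (1/2)[sin(5π/18+3π/20) + sin(5π/18-3π/20)]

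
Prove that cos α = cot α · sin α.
RHS = (cos α/sin α) · sin α = cos α = LHS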